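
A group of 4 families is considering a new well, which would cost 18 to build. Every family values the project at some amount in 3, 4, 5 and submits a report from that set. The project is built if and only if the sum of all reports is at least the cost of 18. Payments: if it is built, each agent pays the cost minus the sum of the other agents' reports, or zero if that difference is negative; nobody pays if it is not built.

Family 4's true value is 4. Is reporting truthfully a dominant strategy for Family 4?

Yes

Check each profile of the others' reports and compare truth against every alternative report.
Others report (5, 5, 5): truth gives 1, best alternative gives 1.
Others report (3, 3, 3): truth gives 0, best alternative gives 0.
Others report (3, 3, 4): truth gives 0, best alternative gives 0.
Others report (3, 3, 5): truth gives 0, best alternative gives 0.
Others report (3, 4, 3): truth gives 0, best alternative gives 0.
Others report (3, 4, 4): truth gives 0, best alternative gives 0.
(Remaining 21 profiles checked similarly; truth is weakly best in each.)
In every case the truthful report is at least as good as any alternative, so it is a dominant strategy.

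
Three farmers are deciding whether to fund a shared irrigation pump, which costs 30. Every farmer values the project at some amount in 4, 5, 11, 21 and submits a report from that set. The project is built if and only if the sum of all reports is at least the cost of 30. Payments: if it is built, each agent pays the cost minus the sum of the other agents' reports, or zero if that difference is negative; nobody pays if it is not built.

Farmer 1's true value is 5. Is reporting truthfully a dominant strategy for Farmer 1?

Yes

Check each profile of the others' reports and compare truth against every alternative report.
Others report (11, 21): truth gives 5, best alternative gives 5.
Others report (21, 11): truth gives 5, best alternative gives 5.
Others report (21, 21): truth gives 5, best alternative gives 5.
Others report (5, 21): truth gives 1, best alternative gives 1.
Others report (21, 5): truth gives 1, best alternative gives 1.
Others report (4, 4): truth gives 0, best alternative gives 0.
(Remaining 10 profiles checked similarly; truth is weakly best in each.)
In every case the truthful report is at least as good as any alternative, so it is a dominant strategy.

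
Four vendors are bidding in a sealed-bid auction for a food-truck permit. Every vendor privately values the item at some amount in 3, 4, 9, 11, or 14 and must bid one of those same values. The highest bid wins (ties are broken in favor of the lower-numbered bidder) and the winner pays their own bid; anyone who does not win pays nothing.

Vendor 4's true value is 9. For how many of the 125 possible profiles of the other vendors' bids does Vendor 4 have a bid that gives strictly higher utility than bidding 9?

1

Others bid (3, 3, 3): truth gives 0; bid 4 gives 5 > 0. Violating.
Others bid (3, 3, 4): truth gives 0; no alternative beats it.
Others bid (3, 3, 9): truth gives 0; no alternative beats it.
(Checking all 125 profiles: 1 has a profitable deviation, 124 do not.)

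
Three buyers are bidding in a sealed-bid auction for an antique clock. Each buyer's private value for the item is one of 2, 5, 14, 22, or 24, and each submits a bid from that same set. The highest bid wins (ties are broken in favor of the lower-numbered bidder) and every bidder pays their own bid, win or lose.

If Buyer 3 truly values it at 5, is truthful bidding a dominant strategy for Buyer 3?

No

Consider the case where Buyer 1 bids 2 and Buyer 2 bids 5.
Truthful bid 5: loses but pays 5, utility -5.
Bid 2 instead: loses but pays 2, utility -2.
Since -2 > -5, bidding 2 is strictly better here, so truthful bidding is not dominant.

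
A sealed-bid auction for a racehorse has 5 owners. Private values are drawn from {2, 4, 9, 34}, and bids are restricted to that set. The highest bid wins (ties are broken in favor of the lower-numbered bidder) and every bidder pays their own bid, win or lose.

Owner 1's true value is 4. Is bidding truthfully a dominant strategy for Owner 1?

No

Consider the case where Owner 2 bids 2, Owner 3 bids 2, Owner 4 bids 2 and Owner 5 bids 2.
Truthful bid 4: wins, pays 4, utility 4 - 4 = 0.
Bid 2 instead: wins, pays 2, utility 4 - 2 = 2.
Since 2 > 0, bidding 2 is strictly better here, so truthful bidding is not dominant.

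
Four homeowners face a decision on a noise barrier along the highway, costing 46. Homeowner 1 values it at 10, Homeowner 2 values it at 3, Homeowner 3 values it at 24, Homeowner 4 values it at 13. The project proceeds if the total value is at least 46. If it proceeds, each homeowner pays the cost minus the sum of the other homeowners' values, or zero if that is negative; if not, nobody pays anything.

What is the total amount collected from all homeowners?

35

Total value 50 ≥ cost 46, so it is built.
Homeowner 1: others sum to 40; max(0, 46 - 40) = 6.
Homeowner 2: others sum to 47; max(0, 46 - 47) = 0.
Homeowner 3: others sum to 26; max(0, 46 - 26) = 20.
Homeowner 4: others sum to 37; max(0, 46 - 37) = 9.
Total collected = 6 + 0 + 20 + 9 = 35.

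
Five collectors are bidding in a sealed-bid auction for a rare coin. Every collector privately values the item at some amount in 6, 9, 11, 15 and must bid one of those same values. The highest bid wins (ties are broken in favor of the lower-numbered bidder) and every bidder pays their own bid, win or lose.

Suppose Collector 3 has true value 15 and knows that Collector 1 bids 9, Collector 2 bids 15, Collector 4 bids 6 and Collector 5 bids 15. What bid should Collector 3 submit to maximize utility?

6

Bid 6: loses but pays 6, utility -6.
Bid 9: loses but pays 9, utility -9.
Bid 11: loses but pays 11, utility -11.
Bid 15: loses but pays 15, utility -15.
The best choice is 6 with utility -6.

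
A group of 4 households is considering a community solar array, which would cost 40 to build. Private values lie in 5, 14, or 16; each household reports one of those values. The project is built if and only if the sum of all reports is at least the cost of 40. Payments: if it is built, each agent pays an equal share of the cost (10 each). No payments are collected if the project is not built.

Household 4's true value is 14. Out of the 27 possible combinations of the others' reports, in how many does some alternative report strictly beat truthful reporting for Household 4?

3

Others report (5, 5, 14): truth gives 0; report 16 gives 4 > 0. Violating.
Others report (5, 14, 5): truth gives 0; report 16 gives 4 > 0. Violating.
Others report (14, 5, 5): truth gives 0; report 16 gives 4 > 0. Violating.
Others report (5, 5, 5): truth gives 0; no alternative beats it.
Others report (5, 5, 16): truth gives 4; no alternative beats it.
(Checking all 27 profiles: 3 have a profitable deviation, 24 do not.)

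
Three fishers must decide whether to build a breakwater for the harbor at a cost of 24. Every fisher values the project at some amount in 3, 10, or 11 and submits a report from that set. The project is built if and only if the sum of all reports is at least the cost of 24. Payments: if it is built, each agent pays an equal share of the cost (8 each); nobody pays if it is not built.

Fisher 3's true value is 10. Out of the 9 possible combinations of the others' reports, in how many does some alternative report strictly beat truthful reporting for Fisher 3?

2

Others report (3, 10): truth gives 0; report 11 gives 2 > 0. Violating.
Others report (10, 3): truth gives 0; report 11 gives 2 > 0. Violating.
Others report (3, 3): truth gives 0; no alternative beats it.
Others report (3, 11): truth gives 2; no alternative beats it.
(Checking all 9 profiles: 2 have a profitable deviation, 7 do not.)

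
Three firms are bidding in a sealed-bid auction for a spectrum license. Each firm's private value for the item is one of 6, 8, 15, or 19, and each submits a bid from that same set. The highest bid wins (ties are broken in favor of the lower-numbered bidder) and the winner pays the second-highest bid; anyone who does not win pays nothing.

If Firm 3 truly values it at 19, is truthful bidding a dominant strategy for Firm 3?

Check each profile of the others' bids and compare truth against every alternative bid.
Others bid (6, 15): truth gives 4, best alternative gives 0.
Others bid (8, 15): truth gives 4, best alternative gives 0.
Others bid (15, 6): truth gives 4, best alternative gives 0.
Others bid (15, 8): truth gives 4, best alternative gives 0.
Others bid (15, 15): truth gives 4, best alternative gives 0.
Others bid (6, 6): truth gives 13, best alternative gives 13.
(Remaining 10 profiles checked similarly; truth is weakly best in each.)
In every case the truthful bid is at least as good as any alternative, so it is a dominant strategy.

Yes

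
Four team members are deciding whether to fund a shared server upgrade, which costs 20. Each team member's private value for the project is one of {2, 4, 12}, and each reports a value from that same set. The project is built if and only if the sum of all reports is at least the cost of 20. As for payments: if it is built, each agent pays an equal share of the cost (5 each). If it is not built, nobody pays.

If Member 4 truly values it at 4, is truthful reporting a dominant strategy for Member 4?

No

Consider the case where Member 1 reports 2, Member 2 reports 2 and Member 3 reports 12.
Truthful report 4: project built, pays 5, utility 4 - 5 = -1.
Report 2 instead: project not built, utility 0.
Since 0 > -1, reporting 2 is strictly better here, so truthful reporting is not dominant.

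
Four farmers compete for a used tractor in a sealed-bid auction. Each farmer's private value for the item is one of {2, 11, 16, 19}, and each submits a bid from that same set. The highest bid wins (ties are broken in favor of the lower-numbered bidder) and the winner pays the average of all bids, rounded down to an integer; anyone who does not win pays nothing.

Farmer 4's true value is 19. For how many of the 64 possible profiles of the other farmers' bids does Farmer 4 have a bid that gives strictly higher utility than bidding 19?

Others bid (2, 2, 2): truth gives 13; bid 11 gives 15 > 13. Violating.
Others bid (2, 2, 11): truth gives 11; bid 16 gives 12 > 11. Violating.
Others bid (2, 11, 2): truth gives 11; bid 16 gives 12 > 11. Violating.
Others bid (11, 2, 2): truth gives 11; bid 16 gives 12 > 11. Violating.
Others bid (2, 2, 16): truth gives 10; no alternative beats it.
Others bid (2, 2, 19): truth gives 0; no alternative beats it.
(Checking all 64 profiles: 5 have a profitable deviation, 59 do not.)

5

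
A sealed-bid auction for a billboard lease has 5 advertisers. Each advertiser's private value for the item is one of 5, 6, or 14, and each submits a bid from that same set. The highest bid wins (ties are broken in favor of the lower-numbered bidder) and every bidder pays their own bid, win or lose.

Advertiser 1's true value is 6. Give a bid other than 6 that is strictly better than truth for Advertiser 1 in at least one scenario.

5

Suppose Advertiser 2 bids 5, Advertiser 3 bids 5, Advertiser 4 bids 5 and Advertiser 5 bids 5.
Bid 6: wins, pays 6, utility 6 - 6 = 0.
Bid 5: wins, pays 5, utility 6 - 5 = 1.
So bidding 5 beats truth here (1 > 0).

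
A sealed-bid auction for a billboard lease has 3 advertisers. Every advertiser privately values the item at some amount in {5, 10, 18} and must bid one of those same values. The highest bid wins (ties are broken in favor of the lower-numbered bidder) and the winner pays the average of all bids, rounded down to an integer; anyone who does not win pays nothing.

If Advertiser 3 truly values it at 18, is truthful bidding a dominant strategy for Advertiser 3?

Consider the case where Advertiser 1 bids 5 and Advertiser 2 bids 5.
Truthful bid 18: wins, pays 9, utility 18 - 9 = 9.
Bid 10 instead: wins, pays 6, utility 18 - 6 = 12.
Since 12 > 9, bidding 10 is strictly better here, so truthful bidding is not dominant.

No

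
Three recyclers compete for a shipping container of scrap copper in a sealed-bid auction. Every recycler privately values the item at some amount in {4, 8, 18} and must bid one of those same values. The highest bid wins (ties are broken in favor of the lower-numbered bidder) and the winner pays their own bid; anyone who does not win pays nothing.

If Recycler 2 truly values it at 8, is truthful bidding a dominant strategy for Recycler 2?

Check each profile of the others' bids and compare truth against every alternative bid.
Others bid (4, 4): truth gives 0, best alternative gives 0.
Others bid (4, 8): truth gives 0, best alternative gives 0.
Others bid (4, 18): truth gives 0, best alternative gives 0.
Others bid (8, 4): truth gives 0, best alternative gives 0.
Others bid (8, 8): truth gives 0, best alternative gives 0.
Others bid (8, 18): truth gives 0, best alternative gives 0.
(Remaining 3 profiles checked similarly; truth is weakly best in each.)
In every case the truthful bid is at least as good as any alternative, so it is a dominant strategy.

Yes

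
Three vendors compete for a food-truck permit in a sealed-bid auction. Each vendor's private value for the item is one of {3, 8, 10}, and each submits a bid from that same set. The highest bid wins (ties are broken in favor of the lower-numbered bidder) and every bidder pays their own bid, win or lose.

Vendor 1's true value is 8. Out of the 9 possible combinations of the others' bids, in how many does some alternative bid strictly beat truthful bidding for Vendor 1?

6

Others bid (3, 3): truth gives 0; bid 3 gives 5 > 0. Violating.
Others bid (3, 10): truth gives -8; bid 10 gives -2 > -8. Violating.
Others bid (8, 10): truth gives -8; bid 10 gives -2 > -8. Violating.
Others bid (10, 3): truth gives -8; bid 10 gives -2 > -8. Violating.
Others bid (3, 8): truth gives 0; no alternative beats it.
Others bid (8, 3): truth gives 0; no alternative beats it.
(Checking all 9 profiles: 6 have a profitable deviation, 3 do not.)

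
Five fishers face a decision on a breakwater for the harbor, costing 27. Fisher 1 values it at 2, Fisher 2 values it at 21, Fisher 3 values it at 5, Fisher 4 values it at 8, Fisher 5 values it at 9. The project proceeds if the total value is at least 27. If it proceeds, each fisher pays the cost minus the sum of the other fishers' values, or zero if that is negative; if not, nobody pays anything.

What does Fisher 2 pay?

Total value 45 ≥ cost 27, so the project is built.
The other fishers' values sum to 24.
Cost minus that sum is 27 - 24 = 3.

3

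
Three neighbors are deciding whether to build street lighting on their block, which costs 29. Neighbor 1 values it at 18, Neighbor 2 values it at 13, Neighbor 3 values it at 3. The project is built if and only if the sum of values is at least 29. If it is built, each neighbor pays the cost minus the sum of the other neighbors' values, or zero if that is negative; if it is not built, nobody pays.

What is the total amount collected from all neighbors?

21

Total value 34 ≥ cost 29, so it is built.
Neighbor 1: others sum to 16; max(0, 29 - 16) = 13.
Neighbor 2: others sum to 21; max(0, 29 - 21) = 8.
Neighbor 3: others sum to 31; max(0, 29 - 31) = 0.
Total collected = 13 + 8 + 0 = 21.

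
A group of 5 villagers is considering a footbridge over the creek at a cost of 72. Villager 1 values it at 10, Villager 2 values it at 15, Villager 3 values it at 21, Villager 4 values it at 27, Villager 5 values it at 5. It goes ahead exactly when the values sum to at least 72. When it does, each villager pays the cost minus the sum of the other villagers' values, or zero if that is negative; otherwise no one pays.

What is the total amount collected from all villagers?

49

Total value 78 ≥ cost 72, so it is built.
Villager 1: others sum to 68; max(0, 72 - 68) = 4.
Villager 2: others sum to 63; max(0, 72 - 63) = 9.
Villager 3: others sum to 57; max(0, 72 - 57) = 15.
Villager 4: others sum to 51; max(0, 72 - 51) = 21.
Villager 5: others sum to 73; max(0, 72 - 73) = 0.
Total collected = 4 + 9 + 15 + 21 + 0 = 49.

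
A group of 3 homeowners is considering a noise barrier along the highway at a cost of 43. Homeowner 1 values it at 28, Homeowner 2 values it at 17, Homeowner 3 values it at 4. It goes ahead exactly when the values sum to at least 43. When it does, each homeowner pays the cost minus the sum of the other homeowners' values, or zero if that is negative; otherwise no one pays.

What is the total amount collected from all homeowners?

Total value 49 ≥ cost 43, so it is built.
Homeowner 1: others sum to 21; max(0, 43 - 21) = 22.
Homeowner 2: others sum to 32; max(0, 43 - 32) = 11.
Homeowner 3: others sum to 45; max(0, 43 - 45) = 0.
Total collected = 22 + 11 + 0 = 33.

33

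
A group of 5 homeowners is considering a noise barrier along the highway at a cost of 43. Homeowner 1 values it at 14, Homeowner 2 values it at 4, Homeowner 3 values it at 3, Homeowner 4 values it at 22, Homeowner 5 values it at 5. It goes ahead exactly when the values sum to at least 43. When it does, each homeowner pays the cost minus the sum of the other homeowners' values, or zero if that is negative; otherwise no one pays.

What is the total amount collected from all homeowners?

26

Total value 48 ≥ cost 43, so it is built.
Homeowner 1: others sum to 34; max(0, 43 - 34) = 9.
Homeowner 2: others sum to 44; max(0, 43 - 44) = 0.
Homeowner 3: others sum to 45; max(0, 43 - 45) = 0.
Homeowner 4: others sum to 26; max(0, 43 - 26) = 17.
Homeowner 5: others sum to 43; max(0, 43 - 43) = 0.
Total collected = 9 + 0 + 0 + 17 + 0 = 26.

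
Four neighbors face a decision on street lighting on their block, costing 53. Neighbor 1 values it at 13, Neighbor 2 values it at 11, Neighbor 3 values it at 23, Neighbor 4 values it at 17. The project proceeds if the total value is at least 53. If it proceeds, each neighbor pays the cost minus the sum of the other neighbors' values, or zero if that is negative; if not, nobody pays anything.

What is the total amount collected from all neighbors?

20

Total value 64 ≥ cost 53, so it is built.
Neighbor 1: others sum to 51; max(0, 53 - 51) = 2.
Neighbor 2: others sum to 53; max(0, 53 - 53) = 0.
Neighbor 3: others sum to 41; max(0, 53 - 41) = 12.
Neighbor 4: others sum to 47; max(0, 53 - 47) = 6.
Total collected = 2 + 0 + 12 + 6 = 20.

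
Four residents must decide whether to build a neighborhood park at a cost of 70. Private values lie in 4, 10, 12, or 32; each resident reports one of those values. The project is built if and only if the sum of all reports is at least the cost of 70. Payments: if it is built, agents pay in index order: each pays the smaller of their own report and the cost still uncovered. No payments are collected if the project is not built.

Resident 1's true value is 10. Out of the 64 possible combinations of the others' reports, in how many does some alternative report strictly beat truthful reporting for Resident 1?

Others report (4, 32, 32): truth gives 0; report 4 gives 6 > 0. Violating.
Others report (10, 32, 32): truth gives 0; report 4 gives 6 > 0. Violating.
Others report (12, 32, 32): truth gives 0; report 4 gives 6 > 0. Violating.
Others report (32, 4, 32): truth gives 0; report 4 gives 6 > 0. Violating.
Others report (4, 4, 4): truth gives 0; no alternative beats it.
Others report (4, 4, 10): truth gives 0; no alternative beats it.
(Checking all 64 profiles: 10 have a profitable deviation, 54 do not.)

10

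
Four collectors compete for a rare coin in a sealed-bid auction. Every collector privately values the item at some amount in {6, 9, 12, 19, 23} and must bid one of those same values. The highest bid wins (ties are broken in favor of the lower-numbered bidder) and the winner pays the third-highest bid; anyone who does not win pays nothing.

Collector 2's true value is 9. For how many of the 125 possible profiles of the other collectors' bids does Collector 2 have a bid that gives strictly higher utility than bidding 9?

Others bid (6, 6, 12): truth gives 0; bid 12 gives 3 > 0. Violating.
Others bid (6, 6, 19): truth gives 0; bid 19 gives 3 > 0. Violating.
Others bid (6, 6, 23): truth gives 0; bid 23 gives 3 > 0. Violating.
Others bid (6, 12, 6): truth gives 0; bid 12 gives 3 > 0. Violating.
Others bid (6, 6, 6): truth gives 3; no alternative beats it.
Others bid (6, 6, 9): truth gives 3; no alternative beats it.
(Checking all 125 profiles: 9 have a profitable deviation, 116 do not.)

9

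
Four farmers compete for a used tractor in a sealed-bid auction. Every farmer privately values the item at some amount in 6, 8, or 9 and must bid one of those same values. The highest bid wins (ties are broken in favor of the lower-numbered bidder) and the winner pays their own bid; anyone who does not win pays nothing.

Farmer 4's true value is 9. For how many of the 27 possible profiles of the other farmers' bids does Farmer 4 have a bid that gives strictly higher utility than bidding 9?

Others bid (6, 6, 6): truth gives 0; bid 8 gives 1 > 0. Violating.
Others bid (6, 6, 8): truth gives 0; no alternative beats it.
Others bid (6, 6, 9): truth gives 0; no alternative beats it.
(Checking all 27 profiles: 1 has a profitable deviation, 26 do not.)

1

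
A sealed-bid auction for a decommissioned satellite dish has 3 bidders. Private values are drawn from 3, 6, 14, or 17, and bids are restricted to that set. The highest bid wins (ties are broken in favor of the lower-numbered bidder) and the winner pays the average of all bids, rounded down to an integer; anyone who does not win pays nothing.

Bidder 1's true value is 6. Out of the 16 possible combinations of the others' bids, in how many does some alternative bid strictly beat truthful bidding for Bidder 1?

1

Others bid (3, 3): truth gives 2; bid 3 gives 3 > 2. Violating.
Others bid (3, 6): truth gives 1; no alternative beats it.
Others bid (3, 14): truth gives 0; no alternative beats it.
(Checking all 16 profiles: 1 has a profitable deviation, 15 do not.)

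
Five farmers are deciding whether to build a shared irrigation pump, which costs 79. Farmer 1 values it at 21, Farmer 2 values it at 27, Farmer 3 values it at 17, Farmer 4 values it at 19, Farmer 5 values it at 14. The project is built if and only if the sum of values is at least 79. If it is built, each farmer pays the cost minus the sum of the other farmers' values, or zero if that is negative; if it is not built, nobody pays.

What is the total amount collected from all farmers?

Total value 98 ≥ cost 79, so it is built.
Farmer 1: others sum to 77; max(0, 79 - 77) = 2.
Farmer 2: others sum to 71; max(0, 79 - 71) = 8.
Farmer 3: others sum to 81; max(0, 79 - 81) = 0.
Farmer 4: others sum to 79; max(0, 79 - 79) = 0.
Farmer 5: others sum to 84; max(0, 79 - 84) = 0.
Total collected = 2 + 8 + 0 + 0 + 0 = 10.

10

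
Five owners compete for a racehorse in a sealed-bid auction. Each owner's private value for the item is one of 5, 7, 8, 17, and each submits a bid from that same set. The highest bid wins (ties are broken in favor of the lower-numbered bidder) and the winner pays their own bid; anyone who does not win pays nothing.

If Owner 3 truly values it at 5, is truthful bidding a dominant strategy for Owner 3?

Yes

Check each profile of the others' bids and compare truth against every alternative bid.
Others bid (5, 5, 5, 5): truth gives 0, best alternative gives -2.
Others bid (5, 5, 5, 7): truth gives 0, best alternative gives -2.
Others bid (5, 5, 7, 5): truth gives 0, best alternative gives -2.
Others bid (5, 5, 7, 7): truth gives 0, best alternative gives -2.
Others bid (5, 5, 5, 8): truth gives 0, best alternative gives 0.
Others bid (5, 5, 5, 17): truth gives 0, best alternative gives 0.
(Remaining 250 profiles checked similarly; truth is weakly best in each.)
In every case the truthful bid is at least as good as any alternative, so it is a dominant strategy.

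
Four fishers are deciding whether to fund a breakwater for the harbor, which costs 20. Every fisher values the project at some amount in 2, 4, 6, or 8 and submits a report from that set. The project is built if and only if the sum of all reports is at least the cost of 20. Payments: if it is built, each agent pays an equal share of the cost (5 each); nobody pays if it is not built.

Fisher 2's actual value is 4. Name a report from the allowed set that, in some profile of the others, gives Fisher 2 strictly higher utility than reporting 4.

2

Suppose Fisher 1 reports 2, Fisher 3 reports 6 and Fisher 4 reports 8.
Report 4: project built, pays 5, utility 4 - 5 = -1.
Report 2: project not built, utility 0.
So reporting 2 beats truth here (0 > -1).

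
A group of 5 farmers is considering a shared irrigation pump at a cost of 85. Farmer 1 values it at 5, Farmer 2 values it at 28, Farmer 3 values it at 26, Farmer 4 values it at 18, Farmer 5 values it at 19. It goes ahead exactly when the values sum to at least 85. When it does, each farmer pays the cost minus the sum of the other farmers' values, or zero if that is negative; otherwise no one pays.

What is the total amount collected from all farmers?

Total value 96 ≥ cost 85, so it is built.
Farmer 1: others sum to 91; max(0, 85 - 91) = 0.
Farmer 2: others sum to 68; max(0, 85 - 68) = 17.
Farmer 3: others sum to 70; max(0, 85 - 70) = 15.
Farmer 4: others sum to 78; max(0, 85 - 78) = 7.
Farmer 5: others sum to 77; max(0, 85 - 77) = 8.
Total collected = 0 + 17 + 15 + 7 + 8 = 47.

47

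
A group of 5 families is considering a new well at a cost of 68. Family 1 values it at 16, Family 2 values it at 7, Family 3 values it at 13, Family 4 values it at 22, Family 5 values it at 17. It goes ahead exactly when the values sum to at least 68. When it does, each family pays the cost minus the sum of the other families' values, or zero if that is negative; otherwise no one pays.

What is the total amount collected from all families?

40

Total value 75 ≥ cost 68, so it is built.
Family 1: others sum to 59; max(0, 68 - 59) = 9.
Family 2: others sum to 68; max(0, 68 - 68) = 0.
Family 3: others sum to 62; max(0, 68 - 62) = 6.
Family 4: others sum to 53; max(0, 68 - 53) = 15.
Family 5: others sum to 58; max(0, 68 - 58) = 10.
Total collected = 9 + 0 + 6 + 15 + 10 = 40.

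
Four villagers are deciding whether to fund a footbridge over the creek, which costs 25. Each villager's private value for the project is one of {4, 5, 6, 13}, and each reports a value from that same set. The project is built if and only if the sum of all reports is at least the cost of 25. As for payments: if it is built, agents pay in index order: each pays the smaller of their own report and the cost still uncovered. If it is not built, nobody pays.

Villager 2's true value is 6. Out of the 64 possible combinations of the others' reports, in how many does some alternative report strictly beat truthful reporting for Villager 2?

Others report (4, 4, 13): truth gives 0; report 4 gives 2 > 0. Violating.
Others report (4, 5, 13): truth gives 0; report 4 gives 2 > 0. Violating.
Others report (4, 6, 13): truth gives 0; report 4 gives 2 > 0. Violating.
Others report (4, 13, 4): truth gives 0; report 4 gives 2 > 0. Violating.
Others report (4, 4, 4): truth gives 0; no alternative beats it.
Others report (4, 4, 5): truth gives 0; no alternative beats it.
(Checking all 64 profiles: 37 have a profitable deviation, 27 do not.)

37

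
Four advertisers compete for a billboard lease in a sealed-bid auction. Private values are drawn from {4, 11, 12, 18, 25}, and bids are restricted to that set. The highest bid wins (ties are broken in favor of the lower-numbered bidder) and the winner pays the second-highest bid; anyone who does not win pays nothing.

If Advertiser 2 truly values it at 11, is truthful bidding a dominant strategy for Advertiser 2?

Check each profile of the others' bids and compare truth against every alternative bid.
Others bid (4, 4, 4): truth gives 7, best alternative gives 7.
Others bid (4, 4, 11): truth gives 0, best alternative gives 0.
Others bid (4, 4, 12): truth gives 0, best alternative gives 0.
Others bid (4, 4, 18): truth gives 0, best alternative gives 0.
Others bid (4, 4, 25): truth gives 0, best alternative gives 0.
Others bid (4, 11, 4): truth gives 0, best alternative gives 0.
(Remaining 119 profiles checked similarly; truth is weakly best in each.)
In every case the truthful bid is at least as good as any alternative, so it is a dominant strategy.

Yes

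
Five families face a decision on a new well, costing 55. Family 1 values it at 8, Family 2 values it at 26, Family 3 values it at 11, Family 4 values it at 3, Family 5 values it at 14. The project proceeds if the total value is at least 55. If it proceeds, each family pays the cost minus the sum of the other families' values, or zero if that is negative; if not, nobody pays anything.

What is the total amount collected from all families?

Total value 62 ≥ cost 55, so it is built.
Family 1: others sum to 54; max(0, 55 - 54) = 1.
Family 2: others sum to 36; max(0, 55 - 36) = 19.
Family 3: others sum to 51; max(0, 55 - 51) = 4.
Family 4: others sum to 59; max(0, 55 - 59) = 0.
Family 5: others sum to 48; max(0, 55 - 48) = 7.
Total collected = 1 + 19 + 4 + 0 + 7 = 31.

31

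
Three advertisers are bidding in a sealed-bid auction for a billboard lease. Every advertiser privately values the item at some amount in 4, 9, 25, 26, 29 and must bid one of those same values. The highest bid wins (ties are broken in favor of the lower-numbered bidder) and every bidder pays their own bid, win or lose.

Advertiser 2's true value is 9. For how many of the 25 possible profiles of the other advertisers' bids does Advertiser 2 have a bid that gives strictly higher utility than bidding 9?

23

Others bid (4, 25): truth gives -9; bid 4 gives -4 > -9. Violating.
Others bid (4, 26): truth gives -9; bid 4 gives -4 > -9. Violating.
Others bid (4, 29): truth gives -9; bid 4 gives -4 > -9. Violating.
Others bid (9, 4): truth gives -9; bid 4 gives -4 > -9. Violating.
Others bid (4, 4): truth gives 0; no alternative beats it.
Others bid (4, 9): truth gives 0; no alternative beats it.
(Checking all 25 profiles: 23 have a profitable deviation, 2 do not.)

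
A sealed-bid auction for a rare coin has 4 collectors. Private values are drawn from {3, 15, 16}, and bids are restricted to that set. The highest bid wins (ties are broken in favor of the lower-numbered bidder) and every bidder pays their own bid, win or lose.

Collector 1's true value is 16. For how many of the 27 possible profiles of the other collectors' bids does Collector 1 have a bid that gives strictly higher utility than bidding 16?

8

Others bid (3, 3, 3): truth gives 0; bid 3 gives 13 > 0. Violating.
Others bid (3, 3, 15): truth gives 0; bid 15 gives 1 > 0. Violating.
Others bid (3, 15, 3): truth gives 0; bid 15 gives 1 > 0. Violating.
Others bid (3, 15, 15): truth gives 0; bid 15 gives 1 > 0. Violating.
Others bid (3, 3, 16): truth gives 0; no alternative beats it.
Others bid (3, 15, 16): truth gives 0; no alternative beats it.
(Checking all 27 profiles: 8 have a profitable deviation, 19 do not.)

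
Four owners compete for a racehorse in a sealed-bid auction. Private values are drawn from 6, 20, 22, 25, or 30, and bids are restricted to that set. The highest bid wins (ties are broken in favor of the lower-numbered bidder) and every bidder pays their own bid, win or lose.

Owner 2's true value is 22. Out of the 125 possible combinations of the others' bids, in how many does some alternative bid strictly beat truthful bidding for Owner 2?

111

Others bid (6, 6, 6): truth gives 0; bid 20 gives 2 > 0. Violating.
Others bid (6, 6, 20): truth gives 0; bid 20 gives 2 > 0. Violating.
Others bid (6, 6, 25): truth gives -22; bid 25 gives -3 > -22. Violating.
Others bid (6, 6, 30): truth gives -22; bid 6 gives -6 > -22. Violating.
Others bid (6, 6, 22): truth gives 0; no alternative beats it.
Others bid (6, 20, 22): truth gives 0; no alternative beats it.
(Checking all 125 profiles: 111 have a profitable deviation, 14 do not.)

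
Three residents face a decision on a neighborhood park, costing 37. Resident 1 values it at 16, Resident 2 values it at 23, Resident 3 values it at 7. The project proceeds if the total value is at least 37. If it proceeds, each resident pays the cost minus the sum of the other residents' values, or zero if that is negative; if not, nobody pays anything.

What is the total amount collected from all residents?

Total value 46 ≥ cost 37, so it is built.
Resident 1: others sum to 30; max(0, 37 - 30) = 7.
Resident 2: others sum to 23; max(0, 37 - 23) = 14.
Resident 3: others sum to 39; max(0, 37 - 39) = 0.
Total collected = 7 + 14 + 0 = 21.

21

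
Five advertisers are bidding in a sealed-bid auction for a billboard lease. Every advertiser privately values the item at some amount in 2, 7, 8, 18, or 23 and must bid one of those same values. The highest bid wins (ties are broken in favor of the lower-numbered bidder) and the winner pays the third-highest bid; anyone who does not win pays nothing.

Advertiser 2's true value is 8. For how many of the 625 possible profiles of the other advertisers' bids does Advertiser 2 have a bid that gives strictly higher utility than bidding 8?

64

Others bid (2, 2, 2, 18): truth gives 0; bid 18 gives 6 > 0. Violating.
Others bid (2, 2, 2, 23): truth gives 0; bid 23 gives 6 > 0. Violating.
Others bid (2, 2, 7, 18): truth gives 0; bid 18 gives 1 > 0. Violating.
Others bid (2, 2, 7, 23): truth gives 0; bid 23 gives 1 > 0. Violating.
Others bid (2, 2, 2, 2): truth gives 6; no alternative beats it.
Others bid (2, 2, 2, 7): truth gives 6; no alternative beats it.
(Checking all 625 profiles: 64 have a profitable deviation, 561 do not.)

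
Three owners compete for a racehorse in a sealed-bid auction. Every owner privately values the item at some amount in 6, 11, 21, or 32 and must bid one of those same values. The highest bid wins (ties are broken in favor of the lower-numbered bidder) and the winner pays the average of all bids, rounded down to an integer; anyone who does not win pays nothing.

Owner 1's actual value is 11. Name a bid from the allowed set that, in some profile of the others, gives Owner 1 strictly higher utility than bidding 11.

6

Suppose Owner 2 bids 6 and Owner 3 bids 6.
Bid 11: wins, pays 7, utility 11 - 7 = 4.
Bid 6: wins, pays 6, utility 11 - 6 = 5.
So bidding 6 beats truth here (5 > 4).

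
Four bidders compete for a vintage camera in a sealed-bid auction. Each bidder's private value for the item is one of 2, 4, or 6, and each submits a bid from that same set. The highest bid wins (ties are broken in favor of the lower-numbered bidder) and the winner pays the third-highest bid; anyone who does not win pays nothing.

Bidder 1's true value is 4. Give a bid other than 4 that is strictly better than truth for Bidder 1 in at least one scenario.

Suppose Bidder 2 bids 2, Bidder 3 bids 2 and Bidder 4 bids 6.
Bid 4: loses, pays 0, utility 0.
Bid 6: wins, pays 2, utility 4 - 2 = 2.
So bidding 6 beats truth here (2 > 0).

6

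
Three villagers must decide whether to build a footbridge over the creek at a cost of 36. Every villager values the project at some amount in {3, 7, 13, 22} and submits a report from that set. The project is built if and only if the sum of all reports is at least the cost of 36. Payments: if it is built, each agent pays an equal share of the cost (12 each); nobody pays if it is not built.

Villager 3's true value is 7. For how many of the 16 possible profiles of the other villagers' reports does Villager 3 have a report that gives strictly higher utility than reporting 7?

Others report (7, 22): truth gives -5; report 3 gives 0 > -5. Violating.
Others report (22, 7): truth gives -5; report 3 gives 0 > -5. Violating.
Others report (3, 3): truth gives 0; no alternative beats it.
Others report (3, 7): truth gives 0; no alternative beats it.
(Checking all 16 profiles: 2 have a profitable deviation, 14 do not.)

2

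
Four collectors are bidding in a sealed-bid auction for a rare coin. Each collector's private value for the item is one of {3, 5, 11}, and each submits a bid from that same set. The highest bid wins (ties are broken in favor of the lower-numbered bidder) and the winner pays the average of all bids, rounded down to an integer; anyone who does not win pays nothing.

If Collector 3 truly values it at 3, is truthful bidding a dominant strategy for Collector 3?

Yes

Check each profile of the others' bids and compare truth against every alternative bid.
Others bid (3, 3, 5): truth gives 0, best alternative gives -1.
Others bid (3, 3, 3): truth gives 0, best alternative gives 0.
Others bid (3, 3, 11): truth gives 0, best alternative gives 0.
Others bid (3, 5, 3): truth gives 0, best alternative gives 0.
Others bid (3, 5, 5): truth gives 0, best alternative gives 0.
Others bid (3, 5, 11): truth gives 0, best alternative gives 0.
(Remaining 21 profiles checked similarly; truth is weakly best in each.)
In every case the truthful bid is at least as good as any alternative, so it is a dominant strategy.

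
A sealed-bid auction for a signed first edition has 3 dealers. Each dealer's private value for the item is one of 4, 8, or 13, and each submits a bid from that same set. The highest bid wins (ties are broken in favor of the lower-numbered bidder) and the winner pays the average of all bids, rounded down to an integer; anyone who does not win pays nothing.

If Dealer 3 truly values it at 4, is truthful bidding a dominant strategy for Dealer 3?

Check each profile of the others' bids and compare truth against every alternative bid.
Others bid (4, 4): truth gives 0, best alternative gives -1.
Others bid (4, 8): truth gives 0, best alternative gives 0.
Others bid (4, 13): truth gives 0, best alternative gives 0.
Others bid (8, 4): truth gives 0, best alternative gives 0.
Others bid (8, 8): truth gives 0, best alternative gives 0.
Others bid (8, 13): truth gives 0, best alternative gives 0.
(Remaining 3 profiles checked similarly; truth is weakly best in each.)
In every case the truthful bid is at least as good as any alternative, so it is a dominant strategy.

Yes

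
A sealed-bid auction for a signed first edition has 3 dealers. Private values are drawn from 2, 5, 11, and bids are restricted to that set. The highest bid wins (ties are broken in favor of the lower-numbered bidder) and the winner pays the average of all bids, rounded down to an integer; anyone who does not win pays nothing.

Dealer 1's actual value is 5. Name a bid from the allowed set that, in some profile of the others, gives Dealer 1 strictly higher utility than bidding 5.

Suppose Dealer 2 bids 2 and Dealer 3 bids 2.
Bid 5: wins, pays 3, utility 5 - 3 = 2.
Bid 2: wins, pays 2, utility 5 - 2 = 3.
So bidding 2 beats truth here (3 > 2).

2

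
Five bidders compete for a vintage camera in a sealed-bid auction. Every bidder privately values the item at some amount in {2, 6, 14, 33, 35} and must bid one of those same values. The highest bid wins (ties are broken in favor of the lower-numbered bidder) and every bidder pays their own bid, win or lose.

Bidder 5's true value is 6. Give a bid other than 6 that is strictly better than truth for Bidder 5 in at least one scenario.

Suppose Bidder 1 bids 2, Bidder 2 bids 2, Bidder 3 bids 2 and Bidder 4 bids 6.
Bid 6: loses but pays 6, utility -6.
Bid 2: loses but pays 2, utility -2.
So bidding 2 beats truth here (-2 > -6).

2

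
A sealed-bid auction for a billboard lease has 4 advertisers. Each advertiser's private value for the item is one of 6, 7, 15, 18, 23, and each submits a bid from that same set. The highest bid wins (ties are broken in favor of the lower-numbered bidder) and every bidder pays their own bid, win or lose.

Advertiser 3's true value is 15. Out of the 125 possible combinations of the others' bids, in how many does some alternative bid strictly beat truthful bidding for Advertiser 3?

Others bid (6, 6, 6): truth gives 0; bid 7 gives 8 > 0. Violating.
Others bid (6, 6, 7): truth gives 0; bid 7 gives 8 > 0. Violating.
Others bid (6, 6, 18): truth gives -15; bid 18 gives -3 > -15. Violating.
Others bid (6, 6, 23): truth gives -15; bid 6 gives -6 > -15. Violating.
Others bid (6, 6, 15): truth gives 0; no alternative beats it.
Others bid (6, 7, 6): truth gives 0; no alternative beats it.
(Checking all 125 profiles: 115 have a profitable deviation, 10 do not.)

115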